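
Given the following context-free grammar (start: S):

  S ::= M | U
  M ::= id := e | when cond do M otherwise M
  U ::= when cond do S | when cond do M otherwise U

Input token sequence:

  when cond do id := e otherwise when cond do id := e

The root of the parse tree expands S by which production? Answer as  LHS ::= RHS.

S ::= U

[S [U when cond do [M id := e] otherwise [U when cond do [S [M id := e]]]]]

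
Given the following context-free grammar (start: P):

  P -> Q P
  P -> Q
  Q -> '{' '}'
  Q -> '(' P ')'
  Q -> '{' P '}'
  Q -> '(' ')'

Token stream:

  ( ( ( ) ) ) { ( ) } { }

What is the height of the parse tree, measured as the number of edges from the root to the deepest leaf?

[P [Q ( [P [Q ( [P [Q ( )]] )]] )] [P [Q { [P [Q ( )]] }] [P [Q { }]]]]

6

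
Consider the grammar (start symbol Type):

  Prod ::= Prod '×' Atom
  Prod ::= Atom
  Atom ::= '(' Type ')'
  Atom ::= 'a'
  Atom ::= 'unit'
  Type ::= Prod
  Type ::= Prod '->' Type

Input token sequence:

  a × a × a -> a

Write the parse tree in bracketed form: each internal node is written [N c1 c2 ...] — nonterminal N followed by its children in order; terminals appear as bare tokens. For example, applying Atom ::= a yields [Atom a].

[Type [Prod [Prod [Prod [Atom a]] × [Atom a]] × [Atom a]] -> [Type [Prod [Atom a]]]]

Type
Prod -> Type
Prod × Atom -> Type
Prod × Atom × Atom -> Type
Atom × Atom × Atom -> Type
a × Atom × Atom -> Type
a × a × Atom -> Type
a × a × a -> Type
a × a × a -> Prod
a × a × a -> Atom
a × a × a -> a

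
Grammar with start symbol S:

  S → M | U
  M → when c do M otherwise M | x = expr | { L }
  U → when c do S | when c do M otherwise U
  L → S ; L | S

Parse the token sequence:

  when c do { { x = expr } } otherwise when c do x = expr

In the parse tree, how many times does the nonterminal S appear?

[S [U when c do [M { [L [S [M { [L [S [M x = expr]]] }]]] }] otherwise [U when c do [S [M x = expr]]]]]

4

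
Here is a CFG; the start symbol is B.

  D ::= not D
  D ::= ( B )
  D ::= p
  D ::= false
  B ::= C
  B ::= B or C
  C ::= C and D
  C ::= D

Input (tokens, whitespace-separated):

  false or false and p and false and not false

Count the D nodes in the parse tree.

[B [B [C [D false]]] or [C [C [C [C [D false]] and [D p]] and [D false]] and [D not [D false]]]]

6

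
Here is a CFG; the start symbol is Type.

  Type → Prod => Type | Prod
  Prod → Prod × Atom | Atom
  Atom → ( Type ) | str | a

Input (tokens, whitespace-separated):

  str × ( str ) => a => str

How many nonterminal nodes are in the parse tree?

14

[Type [Prod [Prod [Atom str]] × [Atom ( [Type [Prod [Atom str]]] )]] => [Type [Prod [Atom a]] => [Type [Prod [Atom str]]]]]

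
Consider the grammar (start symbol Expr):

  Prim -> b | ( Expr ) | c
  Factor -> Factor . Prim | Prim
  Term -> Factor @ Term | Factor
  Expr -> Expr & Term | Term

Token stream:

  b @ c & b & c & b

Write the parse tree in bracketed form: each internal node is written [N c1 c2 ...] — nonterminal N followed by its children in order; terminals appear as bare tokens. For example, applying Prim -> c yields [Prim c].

Expr
Expr & Term
Expr & Term & Term
Expr & Term & Term & Term
Term & Term & Term & Term
Factor @ Term & Term & Term & Term
Prim @ Term & Term & Term & Term
b @ Term & Term & Term & Term
b @ Factor & Term & Term & Term
b @ Prim & Term & Term & Term
b @ c & Term & Term & Term
b @ c & Factor & Term & Term
b @ c & Prim & Term & Term
b @ c & b & Term & Term
b @ c & b & Factor & Term
b @ c & b & Prim & Term
b @ c & b & c & Term
b @ c & b & c & Factor
b @ c & b & c & Prim
b @ c & b & c & b

[Expr [Expr [Expr [Expr [Term [Factor [Prim b]] @ [Term [Factor [Prim c]]]]] & [Term [Factor [Prim b]]]] & [Term [Factor [Prim c]]]] & [Term [Factor [Prim b]]]]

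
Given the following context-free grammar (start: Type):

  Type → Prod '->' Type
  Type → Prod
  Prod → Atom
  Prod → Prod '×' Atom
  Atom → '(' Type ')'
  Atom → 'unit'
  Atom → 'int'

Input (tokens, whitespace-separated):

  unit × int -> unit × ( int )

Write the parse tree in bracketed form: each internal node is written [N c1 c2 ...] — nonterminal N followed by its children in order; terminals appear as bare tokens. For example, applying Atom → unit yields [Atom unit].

Type
Prod -> Type
Prod × Atom -> Type
Atom × Atom -> Type
unit × Atom -> Type
unit × int -> Type
unit × int -> Prod
unit × int -> Prod × Atom
unit × int -> Atom × Atom
unit × int -> unit × Atom
unit × int -> unit × ( Type )
unit × int -> unit × ( Prod )
unit × int -> unit × ( Atom )
unit × int -> unit × ( int )

[Type [Prod [Prod [Atom unit]] × [Atom int]] -> [Type [Prod [Prod [Atom unit]] × [Atom ( [Type [Prod [Atom int]]] )]]]]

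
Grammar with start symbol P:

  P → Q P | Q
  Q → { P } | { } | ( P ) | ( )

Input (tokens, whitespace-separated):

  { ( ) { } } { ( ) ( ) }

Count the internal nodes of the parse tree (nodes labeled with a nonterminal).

[P [Q { [P [Q ( )] [P [Q { }]]] }] [P [Q { [P [Q ( )] [P [Q ( )]]] }]]]

12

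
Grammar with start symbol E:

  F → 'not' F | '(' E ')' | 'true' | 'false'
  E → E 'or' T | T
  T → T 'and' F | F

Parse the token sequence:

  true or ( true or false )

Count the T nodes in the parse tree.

4

[E [E [T [F true]]] or [T [F ( [E [E [T [F true]]] or [T [F false]]] )]]]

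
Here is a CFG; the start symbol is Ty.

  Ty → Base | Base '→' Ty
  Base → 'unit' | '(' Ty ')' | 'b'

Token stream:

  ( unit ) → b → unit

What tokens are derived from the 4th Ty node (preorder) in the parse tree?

[Ty [Base ( [Ty [Base unit]] )] → [Ty [Base b] → [Ty [Base unit]]]]

unit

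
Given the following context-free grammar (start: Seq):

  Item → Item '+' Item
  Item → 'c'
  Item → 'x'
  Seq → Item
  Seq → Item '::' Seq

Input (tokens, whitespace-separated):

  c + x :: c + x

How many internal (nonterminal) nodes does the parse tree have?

[Seq [Item [Item c] + [Item x]] :: [Seq [Item [Item c] + [Item x]]]]

8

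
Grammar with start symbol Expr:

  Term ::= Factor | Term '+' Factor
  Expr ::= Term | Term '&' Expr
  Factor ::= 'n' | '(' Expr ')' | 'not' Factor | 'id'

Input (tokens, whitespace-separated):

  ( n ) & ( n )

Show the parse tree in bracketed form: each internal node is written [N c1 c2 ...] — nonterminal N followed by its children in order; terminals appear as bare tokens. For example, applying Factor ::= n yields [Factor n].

[Expr [Term [Factor ( [Expr [Term [Factor n]]] )]] & [Expr [Term [Factor ( [Expr [Term [Factor n]]] )]]]]

Expr
Term & Expr
Factor & Expr
( Expr ) & Expr
( Term ) & Expr
( Factor ) & Expr
( n ) & Expr
( n ) & Term
( n ) & Factor
( n ) & ( Expr )
( n ) & ( Term )
( n ) & ( Factor )
( n ) & ( n )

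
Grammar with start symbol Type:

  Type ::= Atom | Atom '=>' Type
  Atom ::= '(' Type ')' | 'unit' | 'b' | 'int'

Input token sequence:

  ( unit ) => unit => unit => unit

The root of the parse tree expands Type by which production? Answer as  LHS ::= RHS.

Type ::= Atom '=>' Type

[Type [Atom ( [Type [Atom unit]] )] => [Type [Atom unit] => [Type [Atom unit] => [Type [Atom unit]]]]]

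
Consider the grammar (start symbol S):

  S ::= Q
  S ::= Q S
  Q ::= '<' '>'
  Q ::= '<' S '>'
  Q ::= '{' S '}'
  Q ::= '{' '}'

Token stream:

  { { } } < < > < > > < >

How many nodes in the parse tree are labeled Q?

[S [Q { [S [Q { }]] }] [S [Q < [S [Q < >] [S [Q < >]]] >] [S [Q < >]]]]

6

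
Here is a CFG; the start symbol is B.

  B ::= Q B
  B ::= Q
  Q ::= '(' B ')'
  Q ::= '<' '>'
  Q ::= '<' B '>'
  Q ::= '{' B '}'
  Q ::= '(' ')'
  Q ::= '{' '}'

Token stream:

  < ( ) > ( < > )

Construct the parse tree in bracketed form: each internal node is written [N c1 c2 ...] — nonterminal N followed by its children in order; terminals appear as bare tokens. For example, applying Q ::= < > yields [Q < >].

[B [Q < [B [Q ( )]] >] [B [Q ( [B [Q < >]] )]]]

B
Q B
< B > B
< Q > B
< ( ) > B
< ( ) > Q
< ( ) > ( B )
< ( ) > ( Q )
< ( ) > ( < > )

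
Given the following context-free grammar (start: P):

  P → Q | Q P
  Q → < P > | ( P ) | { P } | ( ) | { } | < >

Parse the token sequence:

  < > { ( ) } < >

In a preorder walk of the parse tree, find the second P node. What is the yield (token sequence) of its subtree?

{ ( ) } < >

[P [Q < >] [P [Q { [P [Q ( )]] }] [P [Q < >]]]]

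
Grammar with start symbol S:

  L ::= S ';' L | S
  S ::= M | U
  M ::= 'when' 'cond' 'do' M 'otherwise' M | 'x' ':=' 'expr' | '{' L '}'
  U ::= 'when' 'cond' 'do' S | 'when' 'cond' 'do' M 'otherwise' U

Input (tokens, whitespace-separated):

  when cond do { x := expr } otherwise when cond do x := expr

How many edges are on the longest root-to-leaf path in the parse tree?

[S [U when cond do [M { [L [S [M x := expr]]] }] otherwise [U when cond do [S [M x := expr]]]]]

6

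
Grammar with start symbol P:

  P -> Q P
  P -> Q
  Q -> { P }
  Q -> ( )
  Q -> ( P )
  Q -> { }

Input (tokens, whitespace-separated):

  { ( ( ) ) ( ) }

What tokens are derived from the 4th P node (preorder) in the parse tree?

( )

[P [Q { [P [Q ( [P [Q ( )]] )] [P [Q ( )]]] }]]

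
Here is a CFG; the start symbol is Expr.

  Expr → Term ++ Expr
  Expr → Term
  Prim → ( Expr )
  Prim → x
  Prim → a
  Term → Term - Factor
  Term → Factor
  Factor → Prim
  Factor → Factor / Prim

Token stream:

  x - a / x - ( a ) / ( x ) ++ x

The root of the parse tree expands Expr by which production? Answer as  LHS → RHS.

Expr → Term ++ Expr

[Expr [Term [Term [Term [Factor [Prim x]]] - [Factor [Factor [Prim a]] / [Prim x]]] - [Factor [Factor [Prim ( [Expr [Term [Factor [Prim a]]]] )]] / [Prim ( [Expr [Term [Factor [Prim x]]]] )]]] ++ [Expr [Term [Factor [Prim x]]]]]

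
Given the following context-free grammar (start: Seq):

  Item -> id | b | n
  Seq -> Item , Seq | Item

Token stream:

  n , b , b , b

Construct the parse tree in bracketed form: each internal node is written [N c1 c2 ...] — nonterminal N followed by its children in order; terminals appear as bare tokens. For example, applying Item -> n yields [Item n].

Seq
Item , Seq
n , Seq
n , Item , Seq
n , b , Seq
n , b , Item , Seq
n , b , b , Seq
n , b , b , Item
n , b , b , b

[Seq [Item n] , [Seq [Item b] , [Seq [Item b] , [Seq [Item b]]]]]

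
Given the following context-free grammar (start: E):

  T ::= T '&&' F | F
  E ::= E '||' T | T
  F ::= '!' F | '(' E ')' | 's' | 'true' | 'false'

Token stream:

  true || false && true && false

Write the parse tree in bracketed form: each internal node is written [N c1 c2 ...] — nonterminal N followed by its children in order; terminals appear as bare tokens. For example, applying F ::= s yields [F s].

E
E || T
T || T
F || T
true || T
true || T && F
true || T && F && F
true || F && F && F
true || false && F && F
true || false && true && F
true || false && true && false

[E [E [T [F true]]] || [T [T [T [F false]] && [F true]] && [F false]]]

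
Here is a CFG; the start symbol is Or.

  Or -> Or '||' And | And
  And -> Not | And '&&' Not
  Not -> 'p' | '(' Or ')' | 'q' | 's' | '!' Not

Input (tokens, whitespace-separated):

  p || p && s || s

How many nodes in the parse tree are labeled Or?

3

[Or [Or [Or [And [Not p]]] || [And [And [Not p]] && [Not s]]] || [And [Not s]]]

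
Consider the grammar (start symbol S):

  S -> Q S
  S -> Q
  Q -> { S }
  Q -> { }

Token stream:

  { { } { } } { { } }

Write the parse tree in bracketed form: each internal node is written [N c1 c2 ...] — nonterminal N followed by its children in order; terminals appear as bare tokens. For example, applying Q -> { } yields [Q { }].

[S [Q { [S [Q { }] [S [Q { }]]] }] [S [Q { [S [Q { }]] }]]]

S
Q S
{ S } S
{ Q S } S
{ { } S } S
{ { } Q } S
{ { } { } } S
{ { } { } } Q
{ { } { } } { S }
{ { } { } } { Q }
{ { } { } } { { } }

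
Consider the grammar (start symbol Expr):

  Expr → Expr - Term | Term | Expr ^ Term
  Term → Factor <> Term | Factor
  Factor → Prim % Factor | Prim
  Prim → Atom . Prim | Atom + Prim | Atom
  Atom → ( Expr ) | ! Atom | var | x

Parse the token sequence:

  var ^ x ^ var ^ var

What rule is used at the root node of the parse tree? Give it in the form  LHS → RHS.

Expr → Expr ^ Term

[Expr [Expr [Expr [Expr [Term [Factor [Prim [Atom var]]]]] ^ [Term [Factor [Prim [Atom x]]]]] ^ [Term [Factor [Prim [Atom var]]]]] ^ [Term [Factor [Prim [Atom var]]]]]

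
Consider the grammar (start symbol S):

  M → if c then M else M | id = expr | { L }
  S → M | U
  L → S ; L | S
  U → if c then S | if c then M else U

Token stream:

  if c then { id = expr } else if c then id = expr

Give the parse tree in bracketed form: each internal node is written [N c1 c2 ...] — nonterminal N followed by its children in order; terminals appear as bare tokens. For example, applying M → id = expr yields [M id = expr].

[S [U if c then [M { [L [S [M id = expr]]] }] else [U if c then [S [M id = expr]]]]]

S
U
if c then M else U
if c then { L } else U
if c then { S } else U
if c then { M } else U
if c then { id = expr } else U
if c then { id = expr } else if c then S
if c then { id = expr } else if c then M
if c then { id = expr } else if c then id = expr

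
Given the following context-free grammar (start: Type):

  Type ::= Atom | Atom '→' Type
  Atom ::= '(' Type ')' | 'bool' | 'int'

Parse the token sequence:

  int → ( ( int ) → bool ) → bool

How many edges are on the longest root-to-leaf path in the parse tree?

[Type [Atom int] → [Type [Atom ( [Type [Atom ( [Type [Atom int]] )] → [Type [Atom bool]]] )] → [Type [Atom bool]]]]

7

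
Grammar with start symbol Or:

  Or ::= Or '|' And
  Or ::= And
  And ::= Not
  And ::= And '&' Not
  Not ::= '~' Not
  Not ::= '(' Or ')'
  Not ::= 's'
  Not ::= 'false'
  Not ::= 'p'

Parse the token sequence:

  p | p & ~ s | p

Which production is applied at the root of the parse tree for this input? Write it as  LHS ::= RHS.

Or ::= Or '|' And

[Or [Or [Or [And [Not p]]] | [And [And [Not p]] & [Not ~ [Not s]]]] | [And [Not p]]]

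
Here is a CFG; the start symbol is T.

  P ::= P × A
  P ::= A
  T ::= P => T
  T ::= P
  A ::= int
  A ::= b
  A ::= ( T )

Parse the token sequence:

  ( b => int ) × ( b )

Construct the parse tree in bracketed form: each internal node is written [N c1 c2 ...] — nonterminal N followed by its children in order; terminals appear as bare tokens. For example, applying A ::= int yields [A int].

T
P
P × A
A × A
( T ) × A
( P => T ) × A
( A => T ) × A
( b => T ) × A
( b => P ) × A
( b => A ) × A
( b => int ) × A
( b => int ) × ( T )
( b => int ) × ( P )
( b => int ) × ( A )
( b => int ) × ( b )

[T [P [P [A ( [T [P [A b]] => [T [P [A int]]]] )]] × [A ( [T [P [A b]]] )]]]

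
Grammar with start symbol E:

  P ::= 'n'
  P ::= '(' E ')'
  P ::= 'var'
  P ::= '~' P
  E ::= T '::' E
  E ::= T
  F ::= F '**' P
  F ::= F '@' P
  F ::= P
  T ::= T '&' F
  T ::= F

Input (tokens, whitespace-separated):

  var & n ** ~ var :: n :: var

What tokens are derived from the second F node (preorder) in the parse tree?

[E [T [T [F [P var]]] & [F [F [P n]] ** [P ~ [P var]]]] :: [E [T [F [P n]]] :: [E [T [F [P var]]]]]]

n ** ~ var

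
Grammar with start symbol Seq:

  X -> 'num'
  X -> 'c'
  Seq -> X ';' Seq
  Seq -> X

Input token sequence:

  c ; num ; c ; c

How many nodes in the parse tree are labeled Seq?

[Seq [X c] ; [Seq [X num] ; [Seq [X c] ; [Seq [X c]]]]]

4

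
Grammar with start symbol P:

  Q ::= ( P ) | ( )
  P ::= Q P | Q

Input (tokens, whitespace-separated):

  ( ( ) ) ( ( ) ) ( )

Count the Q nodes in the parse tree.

5

[P [Q ( [P [Q ( )]] )] [P [Q ( [P [Q ( )]] )] [P [Q ( )]]]]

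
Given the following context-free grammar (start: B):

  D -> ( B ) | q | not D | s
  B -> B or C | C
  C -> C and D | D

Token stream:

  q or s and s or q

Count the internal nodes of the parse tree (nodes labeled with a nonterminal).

11

[B [B [B [C [D q]]] or [C [C [D s]] and [D s]]] or [C [D q]]]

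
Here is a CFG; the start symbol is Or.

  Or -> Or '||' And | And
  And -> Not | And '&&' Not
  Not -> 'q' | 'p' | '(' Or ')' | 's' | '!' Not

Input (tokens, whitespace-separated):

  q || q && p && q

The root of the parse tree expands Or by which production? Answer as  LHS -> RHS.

[Or [Or [And [Not q]]] || [And [And [And [Not q]] && [Not p]] && [Not q]]]

Or -> Or '||' And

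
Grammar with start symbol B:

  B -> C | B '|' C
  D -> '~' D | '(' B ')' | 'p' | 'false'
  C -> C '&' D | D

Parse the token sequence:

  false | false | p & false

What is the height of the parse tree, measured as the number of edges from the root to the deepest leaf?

5

[B [B [B [C [D false]]] | [C [D false]]] | [C [C [D p]] & [D false]]]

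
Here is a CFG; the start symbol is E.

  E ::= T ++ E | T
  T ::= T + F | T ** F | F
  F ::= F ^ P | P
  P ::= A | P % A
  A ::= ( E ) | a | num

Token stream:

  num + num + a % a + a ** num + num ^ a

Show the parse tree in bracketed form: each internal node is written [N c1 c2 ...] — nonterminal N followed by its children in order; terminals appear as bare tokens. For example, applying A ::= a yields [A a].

[E [T [T [T [T [T [T [F [P [A num]]]] + [F [P [A num]]]] + [F [P [P [A a]] % [A a]]]] + [F [P [A a]]]] ** [F [P [A num]]]] + [F [F [P [A num]]] ^ [P [A a]]]]]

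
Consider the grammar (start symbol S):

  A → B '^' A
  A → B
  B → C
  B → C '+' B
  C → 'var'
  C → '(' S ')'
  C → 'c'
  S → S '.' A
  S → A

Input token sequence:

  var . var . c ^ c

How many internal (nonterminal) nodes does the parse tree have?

[S [S [S [A [B [C var]]]] . [A [B [C var]]]] . [A [B [C c]] ^ [A [B [C c]]]]]

15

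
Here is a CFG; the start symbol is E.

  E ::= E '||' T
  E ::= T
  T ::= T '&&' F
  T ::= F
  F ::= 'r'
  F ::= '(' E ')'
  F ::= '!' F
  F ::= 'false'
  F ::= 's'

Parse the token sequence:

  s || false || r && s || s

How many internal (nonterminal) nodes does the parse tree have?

14

[E [E [E [E [T [F s]]] || [T [F false]]] || [T [T [F r]] && [F s]]] || [T [F s]]]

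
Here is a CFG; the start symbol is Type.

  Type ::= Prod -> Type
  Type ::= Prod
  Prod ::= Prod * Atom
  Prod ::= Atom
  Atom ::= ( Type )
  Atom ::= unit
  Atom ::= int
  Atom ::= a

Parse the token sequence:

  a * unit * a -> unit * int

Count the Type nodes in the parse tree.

2

[Type [Prod [Prod [Prod [Atom a]] * [Atom unit]] * [Atom a]] -> [Type [Prod [Prod [Atom unit]] * [Atom int]]]]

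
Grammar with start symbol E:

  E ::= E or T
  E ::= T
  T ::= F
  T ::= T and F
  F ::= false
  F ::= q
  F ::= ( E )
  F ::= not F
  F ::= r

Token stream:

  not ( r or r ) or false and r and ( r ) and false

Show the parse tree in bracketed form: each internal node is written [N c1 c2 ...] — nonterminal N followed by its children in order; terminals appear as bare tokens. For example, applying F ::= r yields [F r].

[E [E [T [F not [F ( [E [E [T [F r]]] or [T [F r]]] )]]]] or [T [T [T [T [F false]] and [F r]] and [F ( [E [T [F r]]] )]] and [F false]]]

E
E or T
T or T
F or T
not F or T
not ( E ) or T
not ( E or T ) or T
not ( T or T ) or T
not ( F or T ) or T
not ( r or T ) or T
not ( r or F ) or T
not ( r or r ) or T
not ( r or r ) or T and F
not ( r or r ) or T and F and F
not ( r or r ) or T and F and F and F
not ( r or r ) or F and F and F and F
not ( r or r ) or false and F and F and F
not ( r or r ) or false and r and F and F
not ( r or r ) or false and r and ( E ) and F
not ( r or r ) or false and r and ( T ) and F
not ( r or r ) or false and r and ( F ) and F
not ( r or r ) or false and r and ( r ) and F
not ( r or r ) or false and r and ( r ) and false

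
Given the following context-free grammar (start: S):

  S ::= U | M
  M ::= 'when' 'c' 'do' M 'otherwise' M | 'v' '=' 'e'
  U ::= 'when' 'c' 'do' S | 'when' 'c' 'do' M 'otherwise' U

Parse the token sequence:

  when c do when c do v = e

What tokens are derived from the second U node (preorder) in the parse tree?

when c do v = e

[S [U when c do [S [U when c do [S [M v = e]]]]]]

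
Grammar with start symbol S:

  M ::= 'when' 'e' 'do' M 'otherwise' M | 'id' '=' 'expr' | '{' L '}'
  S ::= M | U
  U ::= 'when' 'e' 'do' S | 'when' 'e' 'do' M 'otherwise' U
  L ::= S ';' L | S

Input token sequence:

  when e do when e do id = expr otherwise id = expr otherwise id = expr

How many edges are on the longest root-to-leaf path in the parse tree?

[S [M when e do [M when e do [M id = expr] otherwise [M id = expr]] otherwise [M id = expr]]]

4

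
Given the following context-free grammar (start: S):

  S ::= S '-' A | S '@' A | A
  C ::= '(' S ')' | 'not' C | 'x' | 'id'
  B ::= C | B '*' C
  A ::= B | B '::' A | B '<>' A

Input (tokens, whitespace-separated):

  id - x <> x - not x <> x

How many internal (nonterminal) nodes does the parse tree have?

19

[S [S [S [A [B [C id]]]] - [A [B [C x]] <> [A [B [C x]]]]] - [A [B [C not [C x]]] <> [A [B [C x]]]]]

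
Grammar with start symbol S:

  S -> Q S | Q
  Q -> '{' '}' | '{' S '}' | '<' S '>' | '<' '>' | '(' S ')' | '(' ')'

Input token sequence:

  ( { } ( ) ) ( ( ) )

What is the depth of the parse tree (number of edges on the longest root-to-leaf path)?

[S [Q ( [S [Q { }] [S [Q ( )]]] )] [S [Q ( [S [Q ( )]] )]]]

5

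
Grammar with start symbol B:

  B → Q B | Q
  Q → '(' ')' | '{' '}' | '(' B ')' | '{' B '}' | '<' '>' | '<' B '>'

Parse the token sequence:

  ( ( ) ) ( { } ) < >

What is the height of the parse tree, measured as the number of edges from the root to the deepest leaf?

5

[B [Q ( [B [Q ( )]] )] [B [Q ( [B [Q { }]] )] [B [Q < >]]]]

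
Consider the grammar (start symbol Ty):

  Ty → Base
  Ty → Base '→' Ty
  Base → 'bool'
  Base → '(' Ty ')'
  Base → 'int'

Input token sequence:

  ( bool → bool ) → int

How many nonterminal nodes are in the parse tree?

8

[Ty [Base ( [Ty [Base bool] → [Ty [Base bool]]] )] → [Ty [Base int]]]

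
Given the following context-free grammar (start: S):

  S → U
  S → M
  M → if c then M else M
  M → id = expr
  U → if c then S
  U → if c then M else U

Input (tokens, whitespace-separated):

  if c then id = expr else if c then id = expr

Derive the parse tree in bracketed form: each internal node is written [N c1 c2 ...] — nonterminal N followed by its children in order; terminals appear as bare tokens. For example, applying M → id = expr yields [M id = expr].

S
U
if c then M else U
if c then id = expr else U
if c then id = expr else if c then S
if c then id = expr else if c then M
if c then id = expr else if c then id = expr

[S [U if c then [M id = expr] else [U if c then [S [M id = expr]]]]]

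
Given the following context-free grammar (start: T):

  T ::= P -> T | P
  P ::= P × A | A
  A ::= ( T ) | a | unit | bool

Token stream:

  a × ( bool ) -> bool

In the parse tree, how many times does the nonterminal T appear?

[T [P [P [A a]] × [A ( [T [P [A bool]]] )]] -> [T [P [A bool]]]]

3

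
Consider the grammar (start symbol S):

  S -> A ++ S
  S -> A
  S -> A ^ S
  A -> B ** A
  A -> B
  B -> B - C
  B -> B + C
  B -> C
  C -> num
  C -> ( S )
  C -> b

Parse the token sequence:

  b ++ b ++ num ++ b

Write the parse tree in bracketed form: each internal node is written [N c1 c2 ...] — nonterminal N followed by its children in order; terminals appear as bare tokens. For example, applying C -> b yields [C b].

S
A ++ S
B ++ S
C ++ S
b ++ S
b ++ A ++ S
b ++ B ++ S
b ++ C ++ S
b ++ b ++ S
b ++ b ++ A ++ S
b ++ b ++ B ++ S
b ++ b ++ C ++ S
b ++ b ++ num ++ S
b ++ b ++ num ++ A
b ++ b ++ num ++ B
b ++ b ++ num ++ C
b ++ b ++ num ++ b

[S [A [B [C b]]] ++ [S [A [B [C b]]] ++ [S [A [B [C num]]] ++ [S [A [B [C b]]]]]]]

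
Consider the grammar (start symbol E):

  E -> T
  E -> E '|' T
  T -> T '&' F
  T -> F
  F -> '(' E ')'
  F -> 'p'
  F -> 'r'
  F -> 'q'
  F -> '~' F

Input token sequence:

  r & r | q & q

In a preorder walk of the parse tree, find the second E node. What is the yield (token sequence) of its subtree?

r & r

[E [E [T [T [F r]] & [F r]]] | [T [T [F q]] & [F q]]]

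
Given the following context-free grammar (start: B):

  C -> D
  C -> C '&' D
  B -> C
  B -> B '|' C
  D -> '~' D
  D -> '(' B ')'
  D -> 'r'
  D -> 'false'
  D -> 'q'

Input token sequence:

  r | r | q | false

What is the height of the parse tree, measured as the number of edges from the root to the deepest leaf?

6

[B [B [B [B [C [D r]]] | [C [D r]]] | [C [D q]]] | [C [D false]]]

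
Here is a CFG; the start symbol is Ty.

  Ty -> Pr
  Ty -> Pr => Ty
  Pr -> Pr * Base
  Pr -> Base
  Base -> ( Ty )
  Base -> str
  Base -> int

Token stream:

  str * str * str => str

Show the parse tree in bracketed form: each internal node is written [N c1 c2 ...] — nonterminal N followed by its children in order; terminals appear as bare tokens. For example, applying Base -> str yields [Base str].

Ty
Pr => Ty
Pr * Base => Ty
Pr * Base * Base => Ty
Base * Base * Base => Ty
str * Base * Base => Ty
str * str * Base => Ty
str * str * str => Ty
str * str * str => Pr
str * str * str => Base
str * str * str => str

[Ty [Pr [Pr [Pr [Base str]] * [Base str]] * [Base str]] => [Ty [Pr [Base str]]]]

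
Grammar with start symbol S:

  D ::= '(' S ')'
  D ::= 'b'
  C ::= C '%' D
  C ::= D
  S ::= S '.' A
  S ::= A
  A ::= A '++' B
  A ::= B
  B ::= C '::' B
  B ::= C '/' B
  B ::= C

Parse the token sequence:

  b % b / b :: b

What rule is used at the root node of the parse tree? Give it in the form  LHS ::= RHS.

S ::= A

[S [A [B [C [C [D b]] % [D b]] / [B [C [D b]] :: [B [C [D b]]]]]]]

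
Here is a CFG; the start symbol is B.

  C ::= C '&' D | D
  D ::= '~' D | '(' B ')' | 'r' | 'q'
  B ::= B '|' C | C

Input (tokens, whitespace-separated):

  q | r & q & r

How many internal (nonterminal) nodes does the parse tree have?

[B [B [C [D q]]] | [C [C [C [D r]] & [D q]] & [D r]]]

10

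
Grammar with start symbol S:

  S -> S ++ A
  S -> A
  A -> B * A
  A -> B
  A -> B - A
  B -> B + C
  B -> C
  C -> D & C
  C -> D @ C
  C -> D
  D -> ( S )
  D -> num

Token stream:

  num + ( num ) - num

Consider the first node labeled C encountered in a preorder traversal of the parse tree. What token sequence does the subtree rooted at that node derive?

num

[S [A [B [B [C [D num]]] + [C [D ( [S [A [B [C [D num]]]]] )]]] - [A [B [C [D num]]]]]]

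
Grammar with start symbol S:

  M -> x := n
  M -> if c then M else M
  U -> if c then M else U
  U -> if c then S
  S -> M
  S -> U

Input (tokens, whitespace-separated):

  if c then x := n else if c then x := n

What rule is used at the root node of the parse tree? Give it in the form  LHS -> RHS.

S -> U

[S [U if c then [M x := n] else [U if c then [S [M x := n]]]]]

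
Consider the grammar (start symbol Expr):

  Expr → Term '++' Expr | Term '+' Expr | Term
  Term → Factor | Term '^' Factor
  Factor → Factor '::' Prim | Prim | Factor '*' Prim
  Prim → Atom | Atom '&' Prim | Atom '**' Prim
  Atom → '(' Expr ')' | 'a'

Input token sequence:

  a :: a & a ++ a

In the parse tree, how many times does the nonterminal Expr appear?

2

[Expr [Term [Factor [Factor [Prim [Atom a]]] :: [Prim [Atom a] & [Prim [Atom a]]]]] ++ [Expr [Term [Factor [Prim [Atom a]]]]]]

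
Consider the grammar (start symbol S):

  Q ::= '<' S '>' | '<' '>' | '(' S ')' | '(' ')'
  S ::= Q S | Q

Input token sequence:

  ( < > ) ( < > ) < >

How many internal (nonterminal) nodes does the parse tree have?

10

[S [Q ( [S [Q < >]] )] [S [Q ( [S [Q < >]] )] [S [Q < >]]]]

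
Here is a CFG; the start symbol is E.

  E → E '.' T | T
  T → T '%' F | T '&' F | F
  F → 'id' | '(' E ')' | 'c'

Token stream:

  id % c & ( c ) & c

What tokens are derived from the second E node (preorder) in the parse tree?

[E [T [T [T [T [F id]] % [F c]] & [F ( [E [T [F c]]] )]] & [F c]]]

c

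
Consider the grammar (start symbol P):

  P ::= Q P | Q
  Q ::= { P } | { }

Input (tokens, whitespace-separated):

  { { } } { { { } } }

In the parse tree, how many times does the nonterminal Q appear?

5

[P [Q { [P [Q { }]] }] [P [Q { [P [Q { [P [Q { }]] }]] }]]]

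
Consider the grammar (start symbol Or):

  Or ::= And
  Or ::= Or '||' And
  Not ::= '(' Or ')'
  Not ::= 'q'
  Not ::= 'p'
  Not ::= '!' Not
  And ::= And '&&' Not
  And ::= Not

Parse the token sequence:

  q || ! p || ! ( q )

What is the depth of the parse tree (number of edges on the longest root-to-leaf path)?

7

[Or [Or [Or [And [Not q]]] || [And [Not ! [Not p]]]] || [And [Not ! [Not ( [Or [And [Not q]]] )]]]]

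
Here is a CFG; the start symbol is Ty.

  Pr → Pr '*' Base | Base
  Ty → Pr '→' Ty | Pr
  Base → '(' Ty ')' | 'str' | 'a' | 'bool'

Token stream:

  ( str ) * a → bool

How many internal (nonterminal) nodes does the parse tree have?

11

[Ty [Pr [Pr [Base ( [Ty [Pr [Base str]]] )]] * [Base a]] → [Ty [Pr [Base bool]]]]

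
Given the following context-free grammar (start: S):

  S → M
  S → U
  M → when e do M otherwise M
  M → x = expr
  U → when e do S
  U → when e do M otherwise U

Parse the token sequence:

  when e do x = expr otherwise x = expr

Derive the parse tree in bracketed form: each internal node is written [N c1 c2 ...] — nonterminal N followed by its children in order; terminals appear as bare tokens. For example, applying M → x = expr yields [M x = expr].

[S [M when e do [M x = expr] otherwise [M x = expr]]]

S
M
when e do M otherwise M
when e do x = expr otherwise M
when e do x = expr otherwise x = expr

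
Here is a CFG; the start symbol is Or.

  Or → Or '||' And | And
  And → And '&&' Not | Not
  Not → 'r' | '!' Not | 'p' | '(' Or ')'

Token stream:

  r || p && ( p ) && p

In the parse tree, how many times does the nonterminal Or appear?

[Or [Or [And [Not r]]] || [And [And [And [Not p]] && [Not ( [Or [And [Not p]]] )]] && [Not p]]]

3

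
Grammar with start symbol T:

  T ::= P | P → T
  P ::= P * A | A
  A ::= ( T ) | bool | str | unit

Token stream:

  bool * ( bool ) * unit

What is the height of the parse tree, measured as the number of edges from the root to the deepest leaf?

[T [P [P [P [A bool]] * [A ( [T [P [A bool]]] )]] * [A unit]]]

7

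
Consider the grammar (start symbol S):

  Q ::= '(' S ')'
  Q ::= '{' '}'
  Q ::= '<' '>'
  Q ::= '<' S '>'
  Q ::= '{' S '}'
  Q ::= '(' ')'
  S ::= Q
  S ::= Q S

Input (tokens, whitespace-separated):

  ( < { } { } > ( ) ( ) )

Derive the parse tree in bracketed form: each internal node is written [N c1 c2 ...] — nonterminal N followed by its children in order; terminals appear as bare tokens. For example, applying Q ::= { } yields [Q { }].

S
Q
( S )
( Q S )
( < S > S )
( < Q S > S )
( < { } S > S )
( < { } Q > S )
( < { } { } > S )
( < { } { } > Q S )
( < { } { } > ( ) S )
( < { } { } > ( ) Q )
( < { } { } > ( ) ( ) )

[S [Q ( [S [Q < [S [Q { }] [S [Q { }]]] >] [S [Q ( )] [S [Q ( )]]]] )]]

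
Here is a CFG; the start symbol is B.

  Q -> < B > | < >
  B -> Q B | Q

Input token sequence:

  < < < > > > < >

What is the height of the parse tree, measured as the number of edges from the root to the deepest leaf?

6

[B [Q < [B [Q < [B [Q < >]] >]] >] [B [Q < >]]]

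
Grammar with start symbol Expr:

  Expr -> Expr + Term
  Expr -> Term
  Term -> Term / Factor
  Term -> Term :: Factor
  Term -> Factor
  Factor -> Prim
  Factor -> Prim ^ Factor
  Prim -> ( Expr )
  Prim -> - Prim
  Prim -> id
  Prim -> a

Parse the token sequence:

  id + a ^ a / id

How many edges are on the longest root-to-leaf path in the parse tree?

[Expr [Expr [Term [Factor [Prim id]]]] + [Term [Term [Factor [Prim a] ^ [Factor [Prim a]]]] / [Factor [Prim id]]]]

6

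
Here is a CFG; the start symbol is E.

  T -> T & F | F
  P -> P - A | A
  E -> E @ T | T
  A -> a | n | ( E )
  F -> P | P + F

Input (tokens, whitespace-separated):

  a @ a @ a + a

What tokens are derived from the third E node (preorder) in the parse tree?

[E [E [E [T [F [P [A a]]]]] @ [T [F [P [A a]]]]] @ [T [F [P [A a]] + [F [P [A a]]]]]]

a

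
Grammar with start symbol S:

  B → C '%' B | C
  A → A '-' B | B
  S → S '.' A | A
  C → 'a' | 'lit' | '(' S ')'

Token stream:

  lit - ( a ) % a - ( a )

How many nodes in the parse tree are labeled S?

3

[S [A [A [A [B [C lit]]] - [B [C ( [S [A [B [C a]]]] )] % [B [C a]]]] - [B [C ( [S [A [B [C a]]]] )]]]]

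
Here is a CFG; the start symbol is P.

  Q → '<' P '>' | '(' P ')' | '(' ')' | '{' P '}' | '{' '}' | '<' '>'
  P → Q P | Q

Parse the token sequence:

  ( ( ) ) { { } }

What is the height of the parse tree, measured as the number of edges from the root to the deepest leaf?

[P [Q ( [P [Q ( )]] )] [P [Q { [P [Q { }]] }]]]

5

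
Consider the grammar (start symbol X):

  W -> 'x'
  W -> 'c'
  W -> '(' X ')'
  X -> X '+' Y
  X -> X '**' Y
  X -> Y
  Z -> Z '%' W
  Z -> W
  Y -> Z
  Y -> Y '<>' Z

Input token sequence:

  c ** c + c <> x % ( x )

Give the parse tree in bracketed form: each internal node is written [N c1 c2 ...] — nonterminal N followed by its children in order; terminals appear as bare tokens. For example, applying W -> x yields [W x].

[X [X [X [Y [Z [W c]]]] ** [Y [Z [W c]]]] + [Y [Y [Z [W c]]] <> [Z [Z [W x]] % [W ( [X [Y [Z [W x]]]] )]]]]

X
X + Y
X ** Y + Y
Y ** Y + Y
Z ** Y + Y
W ** Y + Y
c ** Y + Y
c ** Z + Y
c ** W + Y
c ** c + Y
c ** c + Y <> Z
c ** c + Z <> Z
c ** c + W <> Z
c ** c + c <> Z
c ** c + c <> Z % W
c ** c + c <> W % W
c ** c + c <> x % W
c ** c + c <> x % ( X )
c ** c + c <> x % ( Y )
c ** c + c <> x % ( Z )
c ** c + c <> x % ( W )
c ** c + c <> x % ( x )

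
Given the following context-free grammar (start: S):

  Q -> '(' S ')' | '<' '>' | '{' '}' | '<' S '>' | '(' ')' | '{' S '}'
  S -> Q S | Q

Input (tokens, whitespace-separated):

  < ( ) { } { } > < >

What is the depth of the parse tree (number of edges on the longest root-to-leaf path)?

6

[S [Q < [S [Q ( )] [S [Q { }] [S [Q { }]]]] >] [S [Q < >]]]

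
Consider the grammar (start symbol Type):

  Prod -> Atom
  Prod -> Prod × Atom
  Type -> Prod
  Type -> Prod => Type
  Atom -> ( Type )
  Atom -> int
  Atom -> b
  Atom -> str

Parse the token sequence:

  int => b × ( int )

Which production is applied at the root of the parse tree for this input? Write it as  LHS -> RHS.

[Type [Prod [Atom int]] => [Type [Prod [Prod [Atom b]] × [Atom ( [Type [Prod [Atom int]]] )]]]]

Type -> Prod => Type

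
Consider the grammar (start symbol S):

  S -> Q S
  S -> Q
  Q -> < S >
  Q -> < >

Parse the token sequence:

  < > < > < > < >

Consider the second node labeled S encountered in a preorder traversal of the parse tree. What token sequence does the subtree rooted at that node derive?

< > < > < >

[S [Q < >] [S [Q < >] [S [Q < >] [S [Q < >]]]]]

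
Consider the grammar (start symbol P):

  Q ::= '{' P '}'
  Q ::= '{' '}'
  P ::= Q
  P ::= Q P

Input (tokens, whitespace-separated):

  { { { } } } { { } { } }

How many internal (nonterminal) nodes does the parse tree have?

12

[P [Q { [P [Q { [P [Q { }]] }]] }] [P [Q { [P [Q { }] [P [Q { }]]] }]]]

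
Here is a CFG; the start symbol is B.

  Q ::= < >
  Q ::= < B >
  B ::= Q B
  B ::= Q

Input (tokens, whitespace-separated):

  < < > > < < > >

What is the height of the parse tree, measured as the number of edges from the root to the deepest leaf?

[B [Q < [B [Q < >]] >] [B [Q < [B [Q < >]] >]]]

5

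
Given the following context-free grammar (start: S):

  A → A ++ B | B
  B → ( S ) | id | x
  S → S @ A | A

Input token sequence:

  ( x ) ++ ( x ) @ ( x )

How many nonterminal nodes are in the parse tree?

[S [S [A [A [B ( [S [A [B x]]] )]] ++ [B ( [S [A [B x]]] )]]] @ [A [B ( [S [A [B x]]] )]]]

17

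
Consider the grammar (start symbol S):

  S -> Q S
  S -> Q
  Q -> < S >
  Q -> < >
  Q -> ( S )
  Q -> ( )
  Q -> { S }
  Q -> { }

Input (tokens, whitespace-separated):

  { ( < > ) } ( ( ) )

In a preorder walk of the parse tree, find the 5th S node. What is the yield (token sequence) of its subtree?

( )

[S [Q { [S [Q ( [S [Q < >]] )]] }] [S [Q ( [S [Q ( )]] )]]]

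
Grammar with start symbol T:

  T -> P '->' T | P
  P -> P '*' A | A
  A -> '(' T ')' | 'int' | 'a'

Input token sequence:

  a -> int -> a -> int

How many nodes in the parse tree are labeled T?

4

[T [P [A a]] -> [T [P [A int]] -> [T [P [A a]] -> [T [P [A int]]]]]]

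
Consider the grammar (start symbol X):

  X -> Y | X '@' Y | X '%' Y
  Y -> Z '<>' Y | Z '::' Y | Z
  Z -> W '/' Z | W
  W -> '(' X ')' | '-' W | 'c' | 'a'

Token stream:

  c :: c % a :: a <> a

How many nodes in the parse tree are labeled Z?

[X [X [Y [Z [W c]] :: [Y [Z [W c]]]]] % [Y [Z [W a]] :: [Y [Z [W a]] <> [Y [Z [W a]]]]]]

5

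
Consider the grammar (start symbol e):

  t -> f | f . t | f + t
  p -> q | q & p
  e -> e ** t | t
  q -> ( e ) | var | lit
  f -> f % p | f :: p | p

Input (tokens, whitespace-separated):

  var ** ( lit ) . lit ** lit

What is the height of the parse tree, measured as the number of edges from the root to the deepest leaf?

[e [e [e [t [f [p [q var]]]]] ** [t [f [p [q ( [e [t [f [p [q lit]]]]] )]]] . [t [f [p [q lit]]]]]] ** [t [f [p [q lit]]]]]

11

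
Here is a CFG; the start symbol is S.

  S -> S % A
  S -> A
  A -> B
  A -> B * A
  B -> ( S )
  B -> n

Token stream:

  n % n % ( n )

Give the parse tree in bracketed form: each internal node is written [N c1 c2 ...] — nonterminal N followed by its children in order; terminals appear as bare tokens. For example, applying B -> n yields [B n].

S
S % A
S % A % A
A % A % A
B % A % A
n % A % A
n % B % A
n % n % A
n % n % B
n % n % ( S )
n % n % ( A )
n % n % ( B )
n % n % ( n )

[S [S [S [A [B n]]] % [A [B n]]] % [A [B ( [S [A [B n]]] )]]]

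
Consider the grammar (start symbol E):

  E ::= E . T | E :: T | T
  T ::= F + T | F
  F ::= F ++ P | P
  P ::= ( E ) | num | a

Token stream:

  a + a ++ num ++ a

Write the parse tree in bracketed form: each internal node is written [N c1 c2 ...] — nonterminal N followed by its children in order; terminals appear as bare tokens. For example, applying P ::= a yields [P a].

E
T
F + T
P + T
a + T
a + F
a + F ++ P
a + F ++ P ++ P
a + P ++ P ++ P
a + a ++ P ++ P
a + a ++ num ++ P
a + a ++ num ++ a

[E [T [F [P a]] + [T [F [F [F [P a]] ++ [P num]] ++ [P a]]]]]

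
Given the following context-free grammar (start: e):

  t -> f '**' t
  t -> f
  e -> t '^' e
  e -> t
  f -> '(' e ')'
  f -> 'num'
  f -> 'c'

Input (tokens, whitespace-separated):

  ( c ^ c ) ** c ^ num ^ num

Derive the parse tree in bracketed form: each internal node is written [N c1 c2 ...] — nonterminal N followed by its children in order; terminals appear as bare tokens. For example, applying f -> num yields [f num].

e
t ^ e
f ** t ^ e
( e ) ** t ^ e
( t ^ e ) ** t ^ e
( f ^ e ) ** t ^ e
( c ^ e ) ** t ^ e
( c ^ t ) ** t ^ e
( c ^ f ) ** t ^ e
( c ^ c ) ** t ^ e
( c ^ c ) ** f ^ e
( c ^ c ) ** c ^ e
( c ^ c ) ** c ^ t ^ e
( c ^ c ) ** c ^ f ^ e
( c ^ c ) ** c ^ num ^ e
( c ^ c ) ** c ^ num ^ t
( c ^ c ) ** c ^ num ^ f
( c ^ c ) ** c ^ num ^ num

[e [t [f ( [e [t [f c]] ^ [e [t [f c]]]] )] ** [t [f c]]] ^ [e [t [f num]] ^ [e [t [f num]]]]]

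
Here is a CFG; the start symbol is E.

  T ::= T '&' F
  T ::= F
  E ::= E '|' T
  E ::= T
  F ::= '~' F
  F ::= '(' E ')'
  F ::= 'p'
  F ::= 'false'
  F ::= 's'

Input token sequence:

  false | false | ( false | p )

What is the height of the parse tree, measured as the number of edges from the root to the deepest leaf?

[E [E [E [T [F false]]] | [T [F false]]] | [T [F ( [E [E [T [F false]]] | [T [F p]]] )]]]

7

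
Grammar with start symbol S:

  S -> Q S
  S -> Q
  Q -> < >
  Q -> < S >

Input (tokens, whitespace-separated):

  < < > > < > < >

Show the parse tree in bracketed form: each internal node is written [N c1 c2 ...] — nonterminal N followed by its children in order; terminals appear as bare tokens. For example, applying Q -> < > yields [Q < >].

S
Q S
< S > S
< Q > S
< < > > S
< < > > Q S
< < > > < > S
< < > > < > Q
< < > > < > < >

[S [Q < [S [Q < >]] >] [S [Q < >] [S [Q < >]]]]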